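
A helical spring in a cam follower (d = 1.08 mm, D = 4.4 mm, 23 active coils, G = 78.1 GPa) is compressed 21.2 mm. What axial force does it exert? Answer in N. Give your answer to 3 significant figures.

k = Gd⁴/(8D³N_a) = (78.1×10³)(1.08⁴)/(8·4.4³·23) = 6.7791 N/mm
F = k·δ = 6.7791 × 21.2 = 143.72 N

144 N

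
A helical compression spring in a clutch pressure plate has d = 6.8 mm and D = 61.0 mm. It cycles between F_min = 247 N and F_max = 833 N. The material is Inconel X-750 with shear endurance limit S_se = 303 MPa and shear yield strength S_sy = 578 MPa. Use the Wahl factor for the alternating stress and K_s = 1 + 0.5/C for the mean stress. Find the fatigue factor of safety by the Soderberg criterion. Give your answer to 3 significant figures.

C = D/d = 61.0/6.8 = 8.9706; K_W = (4C−1)/(4C−4)+0.615/C = 1.1627; K_s = 1+0.5/C = 1.0557
F_a = (F_max−F_min)/2 = 293 N; F_m = (F_max+F_min)/2 = 540 N
τ_a = K_W·8F_aD/(πd³) = 1.1627 × 144.75 = 168.29 MPa
τ_m = K_s·8F_mD/(πd³) = 1.0557 × 266.77 = 281.64 MPa
Soderberg: 1/n_f = τ_a/S_se + τ_m/S_sy = 168.29/303 + 281.64/578 = 0.55542 + 0.48726 = 1.0427
n_f = 1/1.0427 = 0.9591

0.959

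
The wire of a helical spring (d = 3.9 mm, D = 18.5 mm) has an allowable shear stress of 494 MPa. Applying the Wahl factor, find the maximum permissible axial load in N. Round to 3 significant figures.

C = D/d = 18.5/3.9 = 4.7436
K_W = (4C−1)/(4C−4) + 0.615/C = 17.974/14.974 + 0.1296 = 1.3300
τ_max = K·8FD/(πd³) → F_max = τ_allow·πd³/(8DK)
F_max = 494·π·3.9³/(8·18.5·1.3300) = 92060/196.84 = 467.69 N

468 N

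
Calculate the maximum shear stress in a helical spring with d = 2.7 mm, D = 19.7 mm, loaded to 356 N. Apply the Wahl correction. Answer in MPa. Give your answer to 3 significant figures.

1090 MPa

Spring index C = D/d = 19.7/2.7 = 7.2963
K_W = (4C−1)/(4C−4) + 0.615/C = 28.185/25.185 + 0.0843 = 1.2034
τ₀ = 8FD/(πd³) = 8·356·19.7/(π·2.7³) = 56105.6/61.836 = 907.33 MPa
τ_max = K·τ₀ = 1.2034 × 907.33 = 1091.9 MPa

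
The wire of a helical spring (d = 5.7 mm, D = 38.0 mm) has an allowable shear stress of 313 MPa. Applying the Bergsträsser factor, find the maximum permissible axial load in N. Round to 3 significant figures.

C = D/d = 38.0/5.7 = 6.6667
K_B = (4C+2)/(4C−3) = 28.667/23.667 = 1.2113
τ_max = K·8FD/(πd³) → F_max = τ_allow·πd³/(8DK)
F_max = 313·π·5.7³/(8·38.0·1.2113) = 1.821e+05/368.23 = 494.54 N

495 N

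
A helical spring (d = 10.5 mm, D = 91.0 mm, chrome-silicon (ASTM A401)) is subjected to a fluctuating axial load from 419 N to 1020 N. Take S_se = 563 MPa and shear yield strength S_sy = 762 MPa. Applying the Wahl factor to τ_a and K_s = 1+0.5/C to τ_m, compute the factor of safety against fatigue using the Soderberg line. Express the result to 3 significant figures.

C = D/d = 91.0/10.5 = 8.6667; K_W = (4C−1)/(4C−4)+0.615/C = 1.1688; K_s = 1+0.5/C = 1.0577
F_a = (F_max−F_min)/2 = 300.5 N; F_m = (F_max+F_min)/2 = 719.5 N
τ_a = K_W·8F_aD/(πd³) = 1.1688 × 60.153 = 70.306 MPa
τ_m = K_s·8F_mD/(πd³) = 1.0577 × 144.03 = 152.34 MPa
Soderberg: 1/n_f = τ_a/S_se + τ_m/S_sy = 70.306/563 + 152.34/762 = 0.12488 + 0.19992 = 0.32479
n_f = 1/0.32479 = 3.079

3.08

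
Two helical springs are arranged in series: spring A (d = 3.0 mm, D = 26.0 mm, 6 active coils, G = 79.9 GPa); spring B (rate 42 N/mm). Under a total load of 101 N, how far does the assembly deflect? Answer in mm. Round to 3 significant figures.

15.6 mm

k_A = Gd⁴/(8D³N_a) = (79.9×10³)(3.0⁴)/(8·26.0³·6) = 7.6713 N/mm
Series: 1/k_eq = 1/7.6713 + 1/42 = 0.15417; k_eq = 6.4866 N/mm
δ = F/k_eq = 101/6.4866 = 15.571 mm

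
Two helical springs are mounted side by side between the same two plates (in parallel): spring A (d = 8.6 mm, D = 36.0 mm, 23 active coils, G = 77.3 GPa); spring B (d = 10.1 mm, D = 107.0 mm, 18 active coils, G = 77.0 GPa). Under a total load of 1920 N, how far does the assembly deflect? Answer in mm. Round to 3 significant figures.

k_A = Gd⁴/(8D³N_a) = (77.3×10³)(8.6⁴)/(8·36.0³·23) = 49.255 N/mm
k_B = Gd⁴/(8D³N_a) = (77.0×10³)(10.1⁴)/(8·107.0³·18) = 4.5422 N/mm
Parallel: k_eq = 49.255 + 4.5422 = 53.797 N/mm
δ = F/k_eq = 1920/53.797 = 35.69 mm

35.7 mm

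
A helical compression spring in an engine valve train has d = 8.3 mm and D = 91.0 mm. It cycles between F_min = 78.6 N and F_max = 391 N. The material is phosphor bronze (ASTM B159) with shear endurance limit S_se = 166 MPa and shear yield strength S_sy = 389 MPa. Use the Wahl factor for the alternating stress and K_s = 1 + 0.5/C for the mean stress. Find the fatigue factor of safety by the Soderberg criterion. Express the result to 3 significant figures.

1.46

C = D/d = 91.0/8.3 = 10.9639; K_W = (4C−1)/(4C−4)+0.615/C = 1.1314; K_s = 1+0.5/C = 1.0456
F_a = (F_max−F_min)/2 = 156.2 N; F_m = (F_max+F_min)/2 = 234.8 N
τ_a = K_W·8F_aD/(πd³) = 1.1314 × 63.304 = 71.619 MPa
τ_m = K_s·8F_mD/(πd³) = 1.0456 × 95.158 = 99.498 MPa
Soderberg: 1/n_f = τ_a/S_se + τ_m/S_sy = 71.619/166 + 99.498/389 = 0.43144 + 0.25578 = 0.68722
n_f = 1/0.68722 = 1.455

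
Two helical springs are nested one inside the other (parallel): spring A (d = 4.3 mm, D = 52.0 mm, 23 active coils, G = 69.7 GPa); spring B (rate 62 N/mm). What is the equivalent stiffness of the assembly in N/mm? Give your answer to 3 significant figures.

k_A = Gd⁴/(8D³N_a) = (69.7×10³)(4.3⁴)/(8·52.0³·23) = 0.92104 N/mm
Parallel: k_eq = 0.92104 + 62 = 62.921 N/mm

62.9 N/mm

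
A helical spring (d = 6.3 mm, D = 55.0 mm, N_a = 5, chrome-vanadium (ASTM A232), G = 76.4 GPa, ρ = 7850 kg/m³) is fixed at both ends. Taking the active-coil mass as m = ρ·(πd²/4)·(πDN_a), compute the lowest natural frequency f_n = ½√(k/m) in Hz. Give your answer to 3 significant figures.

k = Gd⁴/(8D³N_a) = (76.4×10³)(6.3⁴)/(8·55.0³·5) = 18.085 N/mm = 18085 N/m
Wire length L = πDN_a = π·55.0·5 = 863.94 mm
m = ρ·(πd²/4)·L = 7850 × 31.172×10⁻⁶ m² × 0.86394 m = 0.21141 kg
f_n = ½√(k/m) = 0.5·√(18085/0.21141) = 0.5·√(85543) = 146.24 Hz

146 Hz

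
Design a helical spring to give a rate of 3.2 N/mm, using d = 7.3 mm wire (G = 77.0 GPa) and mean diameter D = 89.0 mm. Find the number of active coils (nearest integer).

N_a = Gd⁴/(8D³k) = (77.0×10³ × 7.3⁴)/(8 × 89.0³ × 3.2)
    = 2.18666e+08 / 1.80472e+07 = 12.12 → 12 coils

12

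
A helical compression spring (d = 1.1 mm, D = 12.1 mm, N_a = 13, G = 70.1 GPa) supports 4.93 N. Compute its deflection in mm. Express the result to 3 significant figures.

k = Gd⁴/(8D³N_a) = (70.1×10³)(1.1⁴)/(8·12.1³·13) = 0.55706 N/mm
δ = F/k = 4.93 / 0.55706 = 8.8501 mm

8.85 mm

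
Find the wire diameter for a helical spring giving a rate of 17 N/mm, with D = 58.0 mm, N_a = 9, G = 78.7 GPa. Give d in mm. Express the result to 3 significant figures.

7.42 mm

d = (8D³N_a·k / G)^(1/4) = (8·58.0³·9·17 / (78.7×10³))^0.25
  = (3034.5)^0.25 = 7.4220 mm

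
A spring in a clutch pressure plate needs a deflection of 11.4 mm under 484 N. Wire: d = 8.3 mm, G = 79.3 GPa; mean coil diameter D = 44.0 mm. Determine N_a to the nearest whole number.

Required rate k = F/δ = 484/11.4 = 42.456 N/mm
N_a = Gd⁴/(8D³k) = (79.3×10³ × 8.3⁴)/(8 × 44.0³ × 42.456)
    = 3.76344e+08 / 2.89327e+07 = 13.01 → 13 coils

13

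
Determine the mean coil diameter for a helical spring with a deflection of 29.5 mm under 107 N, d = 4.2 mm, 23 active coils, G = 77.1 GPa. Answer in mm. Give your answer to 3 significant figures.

Required rate k = F/δ = 107/29.5 = 3.6271 N/mm
D = (Gd⁴/(8N_a·k))^(1/3) = (77.1×10³·4.2⁴/(8·23·3.6271))^(1/3)
  = (35947.8)^(1/3) = 33.0033 mm

33.0 mm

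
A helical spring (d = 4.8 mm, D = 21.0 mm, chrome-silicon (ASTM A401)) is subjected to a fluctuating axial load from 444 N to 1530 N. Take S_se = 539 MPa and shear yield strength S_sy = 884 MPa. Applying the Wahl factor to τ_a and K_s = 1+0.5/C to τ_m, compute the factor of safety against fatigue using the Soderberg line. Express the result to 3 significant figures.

0.790

C = D/d = 21.0/4.8 = 4.3750; K_W = (4C−1)/(4C−4)+0.615/C = 1.3628; K_s = 1+0.5/C = 1.1143
F_a = (F_max−F_min)/2 = 543 N; F_m = (F_max+F_min)/2 = 987 N
τ_a = K_W·8F_aD/(πd³) = 1.3628 × 262.56 = 357.82 MPa
τ_m = K_s·8F_mD/(πd³) = 1.1143 × 477.26 = 531.8 MPa
Soderberg: 1/n_f = τ_a/S_se + τ_m/S_sy = 357.82/539 + 531.8/884 = 0.66386 + 0.60159 = 1.2654
n_f = 1/1.2654 = 0.7902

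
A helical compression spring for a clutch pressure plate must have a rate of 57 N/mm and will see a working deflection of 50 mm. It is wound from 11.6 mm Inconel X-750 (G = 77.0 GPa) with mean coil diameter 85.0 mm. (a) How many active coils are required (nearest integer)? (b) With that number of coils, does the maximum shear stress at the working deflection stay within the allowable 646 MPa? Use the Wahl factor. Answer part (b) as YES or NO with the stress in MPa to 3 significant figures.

(a) 5 coils; (b) YES, τ_max = 473 MPa

N_a = Gd⁴/(8D³k) = (77.0×10³)(11.6⁴)/(8·85.0³·57) = 4.979 → N_a = 5
Actual rate k = Gd⁴/(8D³·5) = 56.755 N/mm
Working load F = kδ = 56.755·50 = 2837.8 N
C = 85.0/11.6 = 7.3276; K_W = (4C−1)/(4C−4)+0.615/C = 1.2025
τ_max = K_W·8FD/(πd³) = 1.2025·393.51 = 473.18 MPa
τ_max ≤ 646 MPa → acceptable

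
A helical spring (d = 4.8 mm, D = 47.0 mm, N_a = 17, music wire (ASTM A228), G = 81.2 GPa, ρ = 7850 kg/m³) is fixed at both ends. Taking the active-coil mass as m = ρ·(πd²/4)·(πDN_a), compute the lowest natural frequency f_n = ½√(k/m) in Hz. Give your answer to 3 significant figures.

46.3 Hz

k = Gd⁴/(8D³N_a) = (81.2×10³)(4.8⁴)/(8·47.0³·17) = 3.0527 N/mm = 3052.7 N/m
Wire length L = πDN_a = π·47.0·17 = 2510.1 mm
m = ρ·(πd²/4)·L = 7850 × 18.096×10⁻⁶ m² × 2.5101 m = 0.35656 kg
f_n = ½√(k/m) = 0.5·√(3052.7/0.35656) = 0.5·√(8561.5) = 46.264 Hz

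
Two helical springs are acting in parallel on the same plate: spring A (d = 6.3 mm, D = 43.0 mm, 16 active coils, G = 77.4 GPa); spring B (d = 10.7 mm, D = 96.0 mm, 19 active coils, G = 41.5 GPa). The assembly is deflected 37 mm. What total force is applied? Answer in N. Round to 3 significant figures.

593 N

k_A = Gd⁴/(8D³N_a) = (77.4×10³)(6.3⁴)/(8·43.0³·16) = 11.981 N/mm
k_B = Gd⁴/(8D³N_a) = (41.5×10³)(10.7⁴)/(8·96.0³·19) = 4.0451 N/mm
Parallel: k_eq = 11.981 + 4.0451 = 16.026 N/mm
F = k_eq·δ = 16.026·37 = 592.96 N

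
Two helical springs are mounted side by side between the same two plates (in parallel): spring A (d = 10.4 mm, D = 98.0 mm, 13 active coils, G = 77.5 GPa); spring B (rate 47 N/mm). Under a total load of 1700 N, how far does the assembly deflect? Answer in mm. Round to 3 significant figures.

30.2 mm

k_A = Gd⁴/(8D³N_a) = (77.5×10³)(10.4⁴)/(8·98.0³·13) = 9.2624 N/mm
Parallel: k_eq = 9.2624 + 47 = 56.262 N/mm
δ = F/k_eq = 1700/56.262 = 30.216 mm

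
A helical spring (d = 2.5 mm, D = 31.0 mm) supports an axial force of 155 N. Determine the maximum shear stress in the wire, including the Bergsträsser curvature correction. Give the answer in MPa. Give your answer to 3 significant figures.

Spring index C = D/d = 31.0/2.5 = 12.4000
K_B = (4C+2)/(4C−3) = 51.600/46.600 = 1.1073
τ₀ = 8FD/(πd³) = 8·155·31.0/(π·2.5³) = 38440/49.087 = 783.09 MPa
τ_max = K·τ₀ = 1.1073 × 783.09 = 867.12 MPa

867 MPa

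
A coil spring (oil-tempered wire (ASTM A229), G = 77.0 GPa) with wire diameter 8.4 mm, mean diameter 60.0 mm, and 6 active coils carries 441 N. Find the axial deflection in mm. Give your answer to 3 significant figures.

k = Gd⁴/(8D³N_a) = (77.0×10³)(8.4⁴)/(8·60.0³·6) = 36.975 N/mm
δ = F/k = 441 / 36.975 = 11.927 mm

11.9 mm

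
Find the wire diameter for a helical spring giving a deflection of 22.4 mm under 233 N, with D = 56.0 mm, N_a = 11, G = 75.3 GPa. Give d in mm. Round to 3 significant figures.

6.80 mm

Required rate k = F/δ = 233/22.4 = 10.402 N/mm
d = (8D³N_a·k / G)^(1/4) = (8·56.0³·11·10.402 / (75.3×10³))^0.25
  = (2134.8)^0.25 = 6.7974 mm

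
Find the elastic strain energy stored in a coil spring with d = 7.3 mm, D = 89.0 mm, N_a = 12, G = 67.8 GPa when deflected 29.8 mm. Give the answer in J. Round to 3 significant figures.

k = Gd⁴/(8D³N_a) = (67.8×10³)(7.3⁴)/(8·89.0³·12) = 2.845 N/mm
U = ½kδ² = 0.5 × 2.845 × 29.8² = 1263.2 N·mm = 1.2632 J

1.26 J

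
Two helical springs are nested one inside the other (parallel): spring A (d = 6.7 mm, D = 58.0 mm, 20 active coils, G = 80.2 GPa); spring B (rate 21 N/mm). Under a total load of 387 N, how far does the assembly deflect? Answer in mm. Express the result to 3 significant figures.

14.8 mm

k_A = Gd⁴/(8D³N_a) = (80.2×10³)(6.7⁴)/(8·58.0³·20) = 5.1769 N/mm
Parallel: k_eq = 5.1769 + 21 = 26.177 N/mm
δ = F/k_eq = 387/26.177 = 14.784 mm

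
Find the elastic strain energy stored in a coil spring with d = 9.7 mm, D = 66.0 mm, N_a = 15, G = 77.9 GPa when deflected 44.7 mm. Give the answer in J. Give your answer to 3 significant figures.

k = Gd⁴/(8D³N_a) = (77.9×10³)(9.7⁴)/(8·66.0³·15) = 19.99 N/mm
U = ½kδ² = 0.5 × 19.99 × 44.7² = 19971 N·mm = 19.971 J

20.0 J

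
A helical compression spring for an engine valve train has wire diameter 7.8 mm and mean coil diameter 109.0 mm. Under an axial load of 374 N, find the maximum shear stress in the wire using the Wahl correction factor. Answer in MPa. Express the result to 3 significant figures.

Spring index C = D/d = 109.0/7.8 = 13.9744
K_W = (4C−1)/(4C−4) + 0.615/C = 54.897/51.897 + 0.0440 = 1.1018
τ₀ = 8FD/(πd³) = 8·374·109.0/(π·7.8³) = 326128/1490.8 = 218.75 MPa
τ_max = K·τ₀ = 1.1018 × 218.75 = 241.03 MPa

241 MPa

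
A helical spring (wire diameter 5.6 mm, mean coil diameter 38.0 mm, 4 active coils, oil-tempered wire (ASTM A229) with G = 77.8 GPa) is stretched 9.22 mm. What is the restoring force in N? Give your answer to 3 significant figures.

402 N

k = Gd⁴/(8D³N_a) = (77.8×10³)(5.6⁴)/(8·38.0³·4) = 43.574 N/mm
F = k·δ = 43.574 × 9.22 = 401.76 N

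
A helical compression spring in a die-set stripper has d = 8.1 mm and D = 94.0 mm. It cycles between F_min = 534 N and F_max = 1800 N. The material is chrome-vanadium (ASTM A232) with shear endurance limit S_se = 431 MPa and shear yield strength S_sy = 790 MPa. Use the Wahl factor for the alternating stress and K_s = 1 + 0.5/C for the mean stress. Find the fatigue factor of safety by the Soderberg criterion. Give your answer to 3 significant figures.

0.696

C = D/d = 94.0/8.1 = 11.6049; K_W = (4C−1)/(4C−4)+0.615/C = 1.1237; K_s = 1+0.5/C = 1.0431
F_a = (F_max−F_min)/2 = 633 N; F_m = (F_max+F_min)/2 = 1167 N
τ_a = K_W·8F_aD/(πd³) = 1.1237 × 285.11 = 320.39 MPa
τ_m = K_s·8F_mD/(πd³) = 1.0431 × 525.63 = 548.28 MPa
Soderberg: 1/n_f = τ_a/S_se + τ_m/S_sy = 320.39/431 + 548.28/790 = 0.74335 + 0.69403 = 1.4374
n_f = 1/1.4374 = 0.6957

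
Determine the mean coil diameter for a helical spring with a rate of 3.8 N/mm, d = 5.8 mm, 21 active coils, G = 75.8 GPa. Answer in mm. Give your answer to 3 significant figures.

51.2 mm

D = (Gd⁴/(8N_a·k))^(1/3) = (75.8×10³·5.8⁴/(8·21·3.8))^(1/3)
  = (134366)^(1/3) = 51.2188 mm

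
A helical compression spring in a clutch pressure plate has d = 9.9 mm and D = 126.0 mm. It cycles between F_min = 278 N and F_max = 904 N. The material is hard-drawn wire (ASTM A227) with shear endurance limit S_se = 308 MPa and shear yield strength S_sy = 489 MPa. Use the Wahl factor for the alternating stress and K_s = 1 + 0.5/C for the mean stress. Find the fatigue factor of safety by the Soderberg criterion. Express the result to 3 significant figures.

1.27

C = D/d = 126.0/9.9 = 12.7273; K_W = (4C−1)/(4C−4)+0.615/C = 1.1123; K_s = 1+0.5/C = 1.0393
F_a = (F_max−F_min)/2 = 313 N; F_m = (F_max+F_min)/2 = 591 N
τ_a = K_W·8F_aD/(πd³) = 1.1123 × 103.5 = 115.12 MPa
τ_m = K_s·8F_mD/(πd³) = 1.0393 × 195.43 = 203.11 MPa
Soderberg: 1/n_f = τ_a/S_se + τ_m/S_sy = 115.12/308 + 203.11/489 = 0.37378 + 0.41535 = 0.78913
n_f = 1/0.78913 = 1.267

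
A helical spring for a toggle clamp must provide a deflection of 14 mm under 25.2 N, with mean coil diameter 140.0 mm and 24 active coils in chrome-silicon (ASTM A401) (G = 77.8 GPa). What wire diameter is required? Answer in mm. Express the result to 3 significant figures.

10.5 mm

Required rate k = F/δ = 25.2/14 = 1.8 N/mm
d = (8D³N_a·k / G)^(1/4) = (8·140.0³·24·1.8 / (77.8×10³))^0.25
  = (12189)^0.25 = 10.5074 mm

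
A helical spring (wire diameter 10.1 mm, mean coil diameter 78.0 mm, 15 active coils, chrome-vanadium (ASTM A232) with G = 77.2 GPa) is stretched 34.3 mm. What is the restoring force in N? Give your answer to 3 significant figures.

484 N

k = Gd⁴/(8D³N_a) = (77.2×10³)(10.1⁴)/(8·78.0³·15) = 14.107 N/mm
F = k·δ = 14.107 × 34.3 = 483.87 N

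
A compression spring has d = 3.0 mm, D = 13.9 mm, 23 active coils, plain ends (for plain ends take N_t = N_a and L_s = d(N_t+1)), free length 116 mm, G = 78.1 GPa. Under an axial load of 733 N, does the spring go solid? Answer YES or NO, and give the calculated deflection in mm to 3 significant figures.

k = Gd⁴/(8D³N_a) = (78.1×10³)(3.0⁴)/(8·13.9³·23) = 12.802 N/mm
N_t = 23; L_s = 3.0·24 = 72 mm; δ_solid = L₀ − L_s = 116 − 72 = 44 mm
δ = F/k = 733/12.802 = 57.257 mm
δ ≥ δ_solid → spring goes solid

YES, δ = 57.3 mm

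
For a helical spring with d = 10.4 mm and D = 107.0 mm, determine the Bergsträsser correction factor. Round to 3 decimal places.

C = D/d = 107.0/10.4 = 10.2885
K_B = (4C+2)/(4C−3) = 43.154/38.154 = 1.1310

1.131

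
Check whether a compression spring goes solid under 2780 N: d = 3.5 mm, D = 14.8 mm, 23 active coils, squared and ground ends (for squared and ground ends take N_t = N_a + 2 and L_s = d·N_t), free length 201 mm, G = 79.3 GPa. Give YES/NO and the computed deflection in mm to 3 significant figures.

YES, δ = 139 mm

k = Gd⁴/(8D³N_a) = (79.3×10³)(3.5⁴)/(8·14.8³·23) = 19.95 N/mm
N_t = 25; L_s = 3.5·25 = 87.5 mm; δ_solid = L₀ − L_s = 201 − 87.5 = 113.5 mm
δ = F/k = 2780/19.95 = 139.35 mm
δ ≥ δ_solid → spring goes solid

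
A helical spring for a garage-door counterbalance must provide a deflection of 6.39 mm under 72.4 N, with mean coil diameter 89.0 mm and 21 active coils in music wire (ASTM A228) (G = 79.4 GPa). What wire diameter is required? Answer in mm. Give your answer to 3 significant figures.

11.4 mm

Required rate k = F/δ = 72.4/6.39 = 11.33 N/mm
d = (8D³N_a·k / G)^(1/4) = (8·89.0³·21·11.33 / (79.4×10³))^0.25
  = (16900)^0.25 = 11.4018 mm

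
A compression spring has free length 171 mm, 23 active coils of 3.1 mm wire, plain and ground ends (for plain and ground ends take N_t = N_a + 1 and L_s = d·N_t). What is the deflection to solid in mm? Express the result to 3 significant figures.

N_t = 24; L_s = 3.1·24 = 74.4 mm
δ_solid = L₀ − L_s = 171 − 74.4 = 96.6 mm

96.6 mm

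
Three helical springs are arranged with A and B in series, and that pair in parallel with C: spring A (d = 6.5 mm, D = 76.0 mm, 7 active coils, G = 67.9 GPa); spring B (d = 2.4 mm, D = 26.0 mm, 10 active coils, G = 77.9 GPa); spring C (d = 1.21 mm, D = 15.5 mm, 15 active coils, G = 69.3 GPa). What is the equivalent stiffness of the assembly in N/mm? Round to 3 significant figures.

k_A = Gd⁴/(8D³N_a) = (67.9×10³)(6.5⁴)/(8·76.0³·7) = 4.9305 N/mm
k_B = Gd⁴/(8D³N_a) = (77.9×10³)(2.4⁴)/(8·26.0³·10) = 1.8381 N/mm
k_C = Gd⁴/(8D³N_a) = (69.3×10³)(1.21⁴)/(8·15.5³·15) = 0.33243 N/mm
Springs A,B series: k_AB = 1/(1/4.9305+1/1.8381) = 1.339 N/mm; parallel with C: k_eq = 1.339+0.33243 = 1.6714 N/mm

1.67 N/mm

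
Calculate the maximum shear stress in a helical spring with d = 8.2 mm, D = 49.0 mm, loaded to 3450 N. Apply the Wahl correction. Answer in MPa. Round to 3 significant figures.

Spring index C = D/d = 49.0/8.2 = 5.9756
K_W = (4C−1)/(4C−4) + 0.615/C = 22.902/19.902 + 0.1029 = 1.2537
τ₀ = 8FD/(πd³) = 8·3450·49.0/(π·8.2³) = 1.3524e+06/1732.2 = 780.75 MPa
τ_max = K·τ₀ = 1.2537 × 780.75 = 978.79 MPa

979 MPa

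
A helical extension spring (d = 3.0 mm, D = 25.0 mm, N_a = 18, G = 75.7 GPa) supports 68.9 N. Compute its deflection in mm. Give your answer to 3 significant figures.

25.3 mm

k = Gd⁴/(8D³N_a) = (75.7×10³)(3.0⁴)/(8·25.0³·18) = 2.7252 N/mm
δ = F/k = 68.9 / 2.7252 = 25.283 mm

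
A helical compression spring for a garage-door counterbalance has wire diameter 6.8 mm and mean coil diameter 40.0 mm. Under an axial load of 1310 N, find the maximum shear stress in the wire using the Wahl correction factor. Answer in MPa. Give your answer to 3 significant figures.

534 MPa

Spring index C = D/d = 40.0/6.8 = 5.8824
K_W = (4C−1)/(4C−4) + 0.615/C = 22.529/19.529 + 0.1045 = 1.2582
τ₀ = 8FD/(πd³) = 8·1310·40.0/(π·6.8³) = 419200/987.82 = 424.37 MPa
τ_max = K·τ₀ = 1.2582 × 424.37 = 533.93 MPa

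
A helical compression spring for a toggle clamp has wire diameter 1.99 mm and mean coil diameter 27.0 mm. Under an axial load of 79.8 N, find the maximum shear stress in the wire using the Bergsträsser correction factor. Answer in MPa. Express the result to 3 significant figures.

Spring index C = D/d = 27.0/1.99 = 13.5678
K_B = (4C+2)/(4C−3) = 56.271/51.271 = 1.0975
τ₀ = 8FD/(πd³) = 8·79.8·27.0/(π·1.99³) = 17236.8/24.758 = 696.22 MPa
τ_max = K·τ₀ = 1.0975 × 696.22 = 764.12 MPa

764 MPa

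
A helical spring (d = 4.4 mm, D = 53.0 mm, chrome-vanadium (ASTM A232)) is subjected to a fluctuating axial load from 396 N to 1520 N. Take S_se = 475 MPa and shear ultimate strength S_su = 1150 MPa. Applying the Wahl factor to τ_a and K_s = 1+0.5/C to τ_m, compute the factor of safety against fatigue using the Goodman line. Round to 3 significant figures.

C = D/d = 53.0/4.4 = 12.0455; K_W = (4C−1)/(4C−4)+0.615/C = 1.1190; K_s = 1+0.5/C = 1.0415
F_a = (F_max−F_min)/2 = 562 N; F_m = (F_max+F_min)/2 = 958 N
τ_a = K_W·8F_aD/(πd³) = 1.1190 × 890.42 = 996.34 MPa
τ_m = K_s·8F_mD/(πd³) = 1.0415 × 1517.8 = 1580.8 MPa
Goodman: 1/n_f = τ_a/S_se + τ_m/S_su = 996.34/475 + 1580.8/1150 = 2.09756 + 1.37464 = 3.4722
n_f = 1/3.4722 = 0.288

0.288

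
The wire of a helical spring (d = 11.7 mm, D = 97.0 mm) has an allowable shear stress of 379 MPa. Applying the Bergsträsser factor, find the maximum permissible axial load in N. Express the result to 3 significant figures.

2110 N

C = D/d = 97.0/11.7 = 8.2906
K_B = (4C+2)/(4C−3) = 35.162/30.162 = 1.1658
τ_max = K·8FD/(πd³) → F_max = τ_allow·πd³/(8DK)
F_max = 379·π·11.7³/(8·97.0·1.1658) = 1.907e+06/904.64 = 2108 N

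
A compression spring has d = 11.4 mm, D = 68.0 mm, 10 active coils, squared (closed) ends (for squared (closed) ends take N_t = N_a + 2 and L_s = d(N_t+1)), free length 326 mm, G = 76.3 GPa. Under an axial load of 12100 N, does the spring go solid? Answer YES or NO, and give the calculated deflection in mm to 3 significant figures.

YES, δ = 236 mm

k = Gd⁴/(8D³N_a) = (76.3×10³)(11.4⁴)/(8·68.0³·10) = 51.23 N/mm
N_t = 12; L_s = 11.4·13 = 148.2 mm; δ_solid = L₀ − L_s = 326 − 148.2 = 177.8 mm
δ = F/k = 12100/51.23 = 236.19 mm
δ ≥ δ_solid → spring goes solid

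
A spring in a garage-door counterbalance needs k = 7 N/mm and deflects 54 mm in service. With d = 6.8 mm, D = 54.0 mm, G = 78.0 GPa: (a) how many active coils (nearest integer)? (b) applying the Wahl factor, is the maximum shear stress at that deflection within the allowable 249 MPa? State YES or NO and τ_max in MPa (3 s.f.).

N_a = Gd⁴/(8D³k) = (78.0×10³)(6.8⁴)/(8·54.0³·7) = 18.91 → N_a = 19
Actual rate k = Gd⁴/(8D³·19) = 6.968 N/mm
Working load F = kδ = 6.968·54 = 376.27 N
C = 54.0/6.8 = 7.9412; K_W = (4C−1)/(4C−4)+0.615/C = 1.1855
τ_max = K_W·8FD/(πd³) = 1.1855·164.55 = 195.08 MPa
τ_max ≤ 249 MPa → acceptable

(a) 19 coils; (b) YES, τ_max = 195 MPa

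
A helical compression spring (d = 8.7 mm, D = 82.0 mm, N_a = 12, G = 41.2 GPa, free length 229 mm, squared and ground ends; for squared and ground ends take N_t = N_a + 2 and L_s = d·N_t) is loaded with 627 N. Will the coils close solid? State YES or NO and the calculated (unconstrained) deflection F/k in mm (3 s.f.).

k = Gd⁴/(8D³N_a) = (41.2×10³)(8.7⁴)/(8·82.0³·12) = 4.4592 N/mm
N_t = 14; L_s = 8.7·14 = 121.8 mm; δ_solid = L₀ − L_s = 229 − 121.8 = 107.2 mm
δ = F/k = 627/4.4592 = 140.61 mm
δ ≥ δ_solid → spring goes solid

YES, δ = 141 mm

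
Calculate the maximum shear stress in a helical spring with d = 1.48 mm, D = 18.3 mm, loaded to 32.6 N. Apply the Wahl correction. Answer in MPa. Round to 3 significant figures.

Spring index C = D/d = 18.3/1.48 = 12.3649
K_W = (4C−1)/(4C−4) + 0.615/C = 48.459/45.459 + 0.0497 = 1.1157
τ₀ = 8FD/(πd³) = 8·32.6·18.3/(π·1.48³) = 4772.64/10.184 = 468.62 MPa
τ_max = K·τ₀ = 1.1157 × 468.62 = 522.86 MPa

523 MPa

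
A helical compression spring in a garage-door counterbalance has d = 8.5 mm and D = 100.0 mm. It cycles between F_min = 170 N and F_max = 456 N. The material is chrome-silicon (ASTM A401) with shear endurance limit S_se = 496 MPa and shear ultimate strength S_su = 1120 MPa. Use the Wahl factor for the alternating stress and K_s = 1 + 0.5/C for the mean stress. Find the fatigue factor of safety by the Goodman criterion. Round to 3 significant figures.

3.92

C = D/d = 100.0/8.5 = 11.7647; K_W = (4C−1)/(4C−4)+0.615/C = 1.1219; K_s = 1+0.5/C = 1.0425
F_a = (F_max−F_min)/2 = 143 N; F_m = (F_max+F_min)/2 = 313 N
τ_a = K_W·8F_aD/(πd³) = 1.1219 × 59.295 = 66.526 MPa
τ_m = K_s·8F_mD/(πd³) = 1.0425 × 129.79 = 135.3 MPa
Goodman: 1/n_f = τ_a/S_se + τ_m/S_su = 66.526/496 + 135.3/1120 = 0.13413 + 0.12081 = 0.25493
n_f = 1/0.25493 = 3.923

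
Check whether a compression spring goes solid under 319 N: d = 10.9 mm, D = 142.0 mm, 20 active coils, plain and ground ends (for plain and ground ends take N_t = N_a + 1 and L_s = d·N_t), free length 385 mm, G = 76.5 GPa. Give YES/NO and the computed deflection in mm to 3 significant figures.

k = Gd⁴/(8D³N_a) = (76.5×10³)(10.9⁴)/(8·142.0³·20) = 2.3571 N/mm
N_t = 21; L_s = 10.9·21 = 228.9 mm; δ_solid = L₀ − L_s = 385 − 228.9 = 156.1 mm
δ = F/k = 319/2.3571 = 135.33 mm
δ < δ_solid → spring does not go solid

NO, δ = 135 mm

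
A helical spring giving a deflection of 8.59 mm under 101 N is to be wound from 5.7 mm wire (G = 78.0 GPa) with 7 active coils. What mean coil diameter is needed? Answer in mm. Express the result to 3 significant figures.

50.0 mm

Required rate k = F/δ = 101/8.59 = 11.758 N/mm
D = (Gd⁴/(8N_a·k))^(1/3) = (78.0×10³·5.7⁴/(8·7·11.758))^(1/3)
  = (125048)^(1/3) = 50.0064 mm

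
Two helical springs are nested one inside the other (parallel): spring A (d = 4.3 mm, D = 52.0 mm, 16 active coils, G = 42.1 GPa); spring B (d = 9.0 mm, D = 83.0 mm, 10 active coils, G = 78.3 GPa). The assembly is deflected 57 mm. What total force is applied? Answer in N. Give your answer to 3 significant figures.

k_A = Gd⁴/(8D³N_a) = (42.1×10³)(4.3⁴)/(8·52.0³·16) = 0.79972 N/mm
k_B = Gd⁴/(8D³N_a) = (78.3×10³)(9.0⁴)/(8·83.0³·10) = 11.231 N/mm
Parallel: k_eq = 0.79972 + 11.231 = 12.03 N/mm
F = k_eq·δ = 12.03·57 = 685.73 N

686 N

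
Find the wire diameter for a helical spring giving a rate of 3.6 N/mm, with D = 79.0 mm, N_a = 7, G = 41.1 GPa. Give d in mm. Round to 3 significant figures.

7.01 mm

d = (8D³N_a·k / G)^(1/4) = (8·79.0³·7·3.6 / (41.1×10³))^0.25
  = (2418.4)^0.25 = 7.0127 mm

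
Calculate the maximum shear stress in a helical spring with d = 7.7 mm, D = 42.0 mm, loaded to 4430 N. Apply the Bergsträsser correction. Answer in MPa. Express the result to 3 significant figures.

Spring index C = D/d = 42.0/7.7 = 5.4545
K_B = (4C+2)/(4C−3) = 23.818/18.818 = 1.2657
τ₀ = 8FD/(πd³) = 8·4430·42.0/(π·7.7³) = 1.48848e+06/1434.2 = 1037.8 MPa
τ_max = K·τ₀ = 1.2657 × 1037.8 = 1313.6 MPa

1310 MPa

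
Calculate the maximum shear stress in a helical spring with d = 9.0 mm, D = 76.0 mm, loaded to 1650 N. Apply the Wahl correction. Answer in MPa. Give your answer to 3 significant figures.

514 MPa

Spring index C = D/d = 76.0/9.0 = 8.4444
K_W = (4C−1)/(4C−4) + 0.615/C = 32.778/29.778 + 0.0728 = 1.1736
τ₀ = 8FD/(πd³) = 8·1650·76.0/(π·9.0³) = 1.0032e+06/2290.2 = 438.04 MPa
τ_max = K·τ₀ = 1.1736 × 438.04 = 514.07 MPa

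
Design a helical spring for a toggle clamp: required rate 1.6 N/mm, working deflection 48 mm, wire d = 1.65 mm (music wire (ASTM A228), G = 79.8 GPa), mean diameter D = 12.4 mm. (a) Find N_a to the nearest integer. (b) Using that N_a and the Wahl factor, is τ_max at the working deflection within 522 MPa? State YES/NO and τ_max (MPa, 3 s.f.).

N_a = Gd⁴/(8D³k) = (79.8×10³)(1.65⁴)/(8·12.4³·1.6) = 24.24 → N_a = 24
Actual rate k = Gd⁴/(8D³·24) = 1.6157 N/mm
Working load F = kδ = 1.6157·48 = 77.556 N
C = 12.4/1.65 = 7.5152; K_W = (4C−1)/(4C−4)+0.615/C = 1.1970
τ_max = K_W·8FD/(πd³) = 1.1970·545.16 = 652.53 MPa
τ_max > 522 MPa → exceeds allowable

(a) 24 coils; (b) NO, τ_max = 653 MPa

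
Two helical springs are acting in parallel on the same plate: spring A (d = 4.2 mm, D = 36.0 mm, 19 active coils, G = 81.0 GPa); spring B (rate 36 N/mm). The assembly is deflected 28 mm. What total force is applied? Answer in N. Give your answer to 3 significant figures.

1110 N

k_A = Gd⁴/(8D³N_a) = (81.0×10³)(4.2⁴)/(8·36.0³·19) = 3.5541 N/mm
Parallel: k_eq = 3.5541 + 36 = 39.554 N/mm
F = k_eq·δ = 39.554·28 = 1107.5 N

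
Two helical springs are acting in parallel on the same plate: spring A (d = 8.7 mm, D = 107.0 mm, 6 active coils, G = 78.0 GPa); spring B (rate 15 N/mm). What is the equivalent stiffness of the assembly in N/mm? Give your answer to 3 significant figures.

k_A = Gd⁴/(8D³N_a) = (78.0×10³)(8.7⁴)/(8·107.0³·6) = 7.5994 N/mm
Parallel: k_eq = 7.5994 + 15 = 22.599 N/mm

22.6 N/mm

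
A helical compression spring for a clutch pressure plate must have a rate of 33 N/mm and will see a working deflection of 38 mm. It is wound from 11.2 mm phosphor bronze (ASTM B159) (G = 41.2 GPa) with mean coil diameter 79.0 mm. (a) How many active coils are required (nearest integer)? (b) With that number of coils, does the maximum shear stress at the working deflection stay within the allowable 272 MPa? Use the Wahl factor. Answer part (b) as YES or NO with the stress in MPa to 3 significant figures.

(a) 5 coils; (b) YES, τ_max = 217 MPa

N_a = Gd⁴/(8D³k) = (41.2×10³)(11.2⁴)/(8·79.0³·33) = 4.981 → N_a = 5
Actual rate k = Gd⁴/(8D³·5) = 32.872 N/mm
Working load F = kδ = 32.872·38 = 1249.1 N
C = 79.0/11.2 = 7.0536; K_W = (4C−1)/(4C−4)+0.615/C = 1.2111
τ_max = K_W·8FD/(πd³) = 1.2111·178.86 = 216.62 MPa
τ_max ≤ 272 MPa → acceptable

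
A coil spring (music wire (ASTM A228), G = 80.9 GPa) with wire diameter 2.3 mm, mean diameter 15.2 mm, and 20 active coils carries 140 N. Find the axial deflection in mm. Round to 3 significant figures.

k = Gd⁴/(8D³N_a) = (80.9×10³)(2.3⁴)/(8·15.2³·20) = 4.0291 N/mm
δ = F/k = 140 / 4.0291 = 34.747 mm

34.7 mm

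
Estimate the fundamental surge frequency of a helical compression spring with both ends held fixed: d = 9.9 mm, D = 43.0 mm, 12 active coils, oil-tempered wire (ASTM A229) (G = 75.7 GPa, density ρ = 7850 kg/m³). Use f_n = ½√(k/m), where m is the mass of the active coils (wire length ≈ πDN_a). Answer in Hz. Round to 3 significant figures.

k = Gd⁴/(8D³N_a) = (75.7×10³)(9.9⁴)/(8·43.0³·12) = 95.271 N/mm = 95271 N/m
Wire length L = πDN_a = π·43.0·12 = 1621.1 mm
m = ρ·(πd²/4)·L = 7850 × 76.977×10⁻⁶ m² × 1.6211 m = 0.97956 kg
f_n = ½√(k/m) = 0.5·√(95271/0.97956) = 0.5·√(97259) = 155.93 Hz

156 Hz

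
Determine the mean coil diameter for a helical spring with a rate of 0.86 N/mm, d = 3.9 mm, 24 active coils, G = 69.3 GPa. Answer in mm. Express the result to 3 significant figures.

D = (Gd⁴/(8N_a·k))^(1/3) = (69.3×10³·3.9⁴/(8·24·0.86))^(1/3)
  = (97093.9)^(1/3) = 45.9618 mm

46.0 mm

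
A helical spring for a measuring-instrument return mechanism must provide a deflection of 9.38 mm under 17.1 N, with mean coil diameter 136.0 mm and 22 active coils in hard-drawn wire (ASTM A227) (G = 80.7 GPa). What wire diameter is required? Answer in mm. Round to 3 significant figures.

10.0 mm

Required rate k = F/δ = 17.1/9.38 = 1.823 N/mm
d = (8D³N_a·k / G)^(1/4) = (8·136.0³·22·1.823 / (80.7×10³))^0.25
  = (10001)^0.25 = 10.0003 mm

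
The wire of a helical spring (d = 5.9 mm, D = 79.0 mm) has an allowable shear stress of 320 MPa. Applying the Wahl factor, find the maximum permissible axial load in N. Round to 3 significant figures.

C = D/d = 79.0/5.9 = 13.3898
K_W = (4C−1)/(4C−4) + 0.615/C = 52.559/49.559 + 0.0459 = 1.1065
τ_max = K·8FD/(πd³) → F_max = τ_allow·πd³/(8DK)
F_max = 320·π·5.9³/(8·79.0·1.1065) = 2.0647e+05/699.29 = 295.26 N

295 N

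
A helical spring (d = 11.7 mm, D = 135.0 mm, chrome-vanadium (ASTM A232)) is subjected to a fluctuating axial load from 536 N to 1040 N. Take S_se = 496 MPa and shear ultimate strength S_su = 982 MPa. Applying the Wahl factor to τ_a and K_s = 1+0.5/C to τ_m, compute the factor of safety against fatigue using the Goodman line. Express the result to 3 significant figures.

3.31

C = D/d = 135.0/11.7 = 11.5385; K_W = (4C−1)/(4C−4)+0.615/C = 1.1245; K_s = 1+0.5/C = 1.0433
F_a = (F_max−F_min)/2 = 252 N; F_m = (F_max+F_min)/2 = 788 N
τ_a = K_W·8F_aD/(πd³) = 1.1245 × 54.09 = 60.822 MPa
τ_m = K_s·8F_mD/(πd³) = 1.0433 × 169.14 = 176.47 MPa
Goodman: 1/n_f = τ_a/S_se + τ_m/S_su = 60.822/496 + 176.47/982 = 0.12263 + 0.17970 = 0.30233
n_f = 1/0.30233 = 3.308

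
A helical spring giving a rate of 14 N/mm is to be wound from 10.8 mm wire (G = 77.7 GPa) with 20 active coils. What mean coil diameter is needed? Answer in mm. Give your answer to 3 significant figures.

77.9 mm

D = (Gd⁴/(8N_a·k))^(1/3) = (77.7×10³·10.8⁴/(8·20·14))^(1/3)
  = (471920)^(1/3) = 77.8555 mm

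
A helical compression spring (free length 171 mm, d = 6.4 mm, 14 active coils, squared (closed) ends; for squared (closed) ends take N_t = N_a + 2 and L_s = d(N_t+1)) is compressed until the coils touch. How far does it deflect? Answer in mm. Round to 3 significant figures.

62.2 mm

N_t = 16; L_s = 6.4·17 = 108.8 mm
δ_solid = L₀ − L_s = 171 − 108.8 = 62.2 mm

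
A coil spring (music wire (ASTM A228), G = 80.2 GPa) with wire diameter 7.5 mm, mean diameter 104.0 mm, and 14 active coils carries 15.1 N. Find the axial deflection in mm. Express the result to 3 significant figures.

k = Gd⁴/(8D³N_a) = (80.2×10³)(7.5⁴)/(8·104.0³·14) = 2.0142 N/mm
δ = F/k = 15.1 / 2.0142 = 7.4968 mm

7.50 mm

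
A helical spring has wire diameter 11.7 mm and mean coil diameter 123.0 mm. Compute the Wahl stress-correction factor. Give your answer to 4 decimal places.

1.1373

C = D/d = 123.0/11.7 = 10.5128
K_W = (4C−1)/(4C−4) + 0.615/C = 41.051/38.051 + 0.0585 = 1.1373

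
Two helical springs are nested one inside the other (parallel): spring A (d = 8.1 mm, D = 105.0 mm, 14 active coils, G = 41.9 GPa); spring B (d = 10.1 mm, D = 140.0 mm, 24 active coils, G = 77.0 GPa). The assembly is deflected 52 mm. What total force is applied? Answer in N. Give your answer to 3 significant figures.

151 N

k_A = Gd⁴/(8D³N_a) = (41.9×10³)(8.1⁴)/(8·105.0³·14) = 1.3911 N/mm
k_B = Gd⁴/(8D³N_a) = (77.0×10³)(10.1⁴)/(8·140.0³·24) = 1.5209 N/mm
Parallel: k_eq = 1.3911 + 1.5209 = 2.912 N/mm
F = k_eq·δ = 2.912·52 = 151.42 N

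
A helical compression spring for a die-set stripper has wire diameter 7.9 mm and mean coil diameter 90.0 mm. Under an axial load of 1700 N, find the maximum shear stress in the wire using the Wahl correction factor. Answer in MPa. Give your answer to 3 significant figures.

890 MPa

Spring index C = D/d = 90.0/7.9 = 11.3924
K_W = (4C−1)/(4C−4) + 0.615/C = 44.570/41.570 + 0.0540 = 1.1262
τ₀ = 8FD/(πd³) = 8·1700·90.0/(π·7.9³) = 1.224e+06/1548.9 = 790.22 MPa
τ_max = K·τ₀ = 1.1262 × 790.22 = 889.91 MPa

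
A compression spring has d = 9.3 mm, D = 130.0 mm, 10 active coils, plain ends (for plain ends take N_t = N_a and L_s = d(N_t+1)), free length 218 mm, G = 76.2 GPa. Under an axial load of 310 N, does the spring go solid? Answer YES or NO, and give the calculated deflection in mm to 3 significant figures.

NO, δ = 95.6 mm

k = Gd⁴/(8D³N_a) = (76.2×10³)(9.3⁴)/(8·130.0³·10) = 3.2431 N/mm
N_t = 10; L_s = 9.3·11 = 102.3 mm; δ_solid = L₀ − L_s = 218 − 102.3 = 115.7 mm
δ = F/k = 310/3.2431 = 95.586 mm
δ < δ_solid → spring does not go solid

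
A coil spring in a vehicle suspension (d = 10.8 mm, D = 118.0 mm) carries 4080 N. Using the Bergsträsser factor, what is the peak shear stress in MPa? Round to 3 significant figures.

1090 MPa

Spring index C = D/d = 118.0/10.8 = 10.9259
K_B = (4C+2)/(4C−3) = 45.704/40.704 = 1.1228
τ₀ = 8FD/(πd³) = 8·4080·118.0/(π·10.8³) = 3.85152e+06/3957.5 = 973.22 MPa
τ_max = K·τ₀ = 1.1228 × 973.22 = 1092.8 MPa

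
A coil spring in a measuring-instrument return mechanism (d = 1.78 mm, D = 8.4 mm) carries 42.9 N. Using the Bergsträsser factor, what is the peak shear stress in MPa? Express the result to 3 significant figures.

Spring index C = D/d = 8.4/1.78 = 4.7191
K_B = (4C+2)/(4C−3) = 20.876/15.876 = 1.3149
τ₀ = 8FD/(πd³) = 8·42.9·8.4/(π·1.78³) = 2882.88/17.718 = 162.71 MPa
τ_max = K·τ₀ = 1.3149 × 162.71 = 213.95 MPa

214 MPa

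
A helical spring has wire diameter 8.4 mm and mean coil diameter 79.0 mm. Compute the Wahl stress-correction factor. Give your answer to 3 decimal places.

C = D/d = 79.0/8.4 = 9.4048
K_W = (4C−1)/(4C−4) + 0.615/C = 36.619/33.619 + 0.0654 = 1.1546

1.155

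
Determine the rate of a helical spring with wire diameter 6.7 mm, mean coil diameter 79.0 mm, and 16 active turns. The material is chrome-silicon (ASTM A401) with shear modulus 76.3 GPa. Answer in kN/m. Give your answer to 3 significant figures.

k = Gd⁴/(8D³N_a) = (76.3×10³ × 6.7⁴) / (8 × 79.0³ × 16)
  = 1.53753e+08 / 6.3109e+07 = 2.4363 N/mm

2.44 kN/m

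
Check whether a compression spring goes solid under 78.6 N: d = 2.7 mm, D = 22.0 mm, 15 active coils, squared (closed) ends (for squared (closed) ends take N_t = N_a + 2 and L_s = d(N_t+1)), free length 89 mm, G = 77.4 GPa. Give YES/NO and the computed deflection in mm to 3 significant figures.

k = Gd⁴/(8D³N_a) = (77.4×10³)(2.7⁴)/(8·22.0³·15) = 3.2192 N/mm
N_t = 17; L_s = 2.7·18 = 48.6 mm; δ_solid = L₀ − L_s = 89 − 48.6 = 40.4 mm
δ = F/k = 78.6/3.2192 = 24.416 mm
δ < δ_solid → spring does not go solid

NO, δ = 24.4 mm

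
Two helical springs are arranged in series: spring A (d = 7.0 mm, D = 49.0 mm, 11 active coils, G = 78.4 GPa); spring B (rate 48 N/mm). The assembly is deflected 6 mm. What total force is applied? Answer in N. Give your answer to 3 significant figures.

k_A = Gd⁴/(8D³N_a) = (78.4×10³)(7.0⁴)/(8·49.0³·11) = 18.182 N/mm
Series: 1/k_eq = 1/18.182 + 1/48 = 0.075833; k_eq = 13.187 N/mm
F = k_eq·δ = 13.187·6 = 79.121 N

79.1 N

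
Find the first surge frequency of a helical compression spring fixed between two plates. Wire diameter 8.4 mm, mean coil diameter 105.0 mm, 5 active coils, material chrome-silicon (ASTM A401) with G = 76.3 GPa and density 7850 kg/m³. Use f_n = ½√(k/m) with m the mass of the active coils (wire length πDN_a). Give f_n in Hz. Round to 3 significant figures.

53.5 Hz

k = Gd⁴/(8D³N_a) = (76.3×10³)(8.4⁴)/(8·105.0³·5) = 8.2038 N/mm = 8203.8 N/m
Wire length L = πDN_a = π·105.0·5 = 1649.3 mm
m = ρ·(πd²/4)·L = 7850 × 55.418×10⁻⁶ m² × 1.6493 m = 0.71751 kg
f_n = ½√(k/m) = 0.5·√(8203.8/0.71751) = 0.5·√(11434) = 53.464 Hz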